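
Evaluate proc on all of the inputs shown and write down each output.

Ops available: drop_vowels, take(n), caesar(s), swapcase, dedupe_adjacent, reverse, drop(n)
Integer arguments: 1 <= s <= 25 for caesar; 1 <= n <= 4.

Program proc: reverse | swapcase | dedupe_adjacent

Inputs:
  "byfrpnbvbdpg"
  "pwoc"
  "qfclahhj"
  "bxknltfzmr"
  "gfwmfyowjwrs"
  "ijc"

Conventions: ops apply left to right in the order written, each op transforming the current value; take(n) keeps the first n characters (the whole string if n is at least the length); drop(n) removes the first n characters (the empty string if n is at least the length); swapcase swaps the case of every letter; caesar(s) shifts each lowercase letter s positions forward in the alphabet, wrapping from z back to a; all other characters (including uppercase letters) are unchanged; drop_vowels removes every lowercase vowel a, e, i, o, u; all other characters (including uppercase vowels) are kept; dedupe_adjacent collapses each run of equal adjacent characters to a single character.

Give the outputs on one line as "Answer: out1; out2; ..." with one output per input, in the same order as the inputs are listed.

"GPDBVBNPRFYB"; "COWP"; "JHALCFQ"; "RMZFTLNKXB"; "SRWJWOYFMWFG"; "CJI"

Execution, op by op:
  "byfrpnbvbdpg" -> "gpdbvbnprfyb" -> "GPDBVBNPRFYB" -> "GPDBVBNPRFYB"
  "pwoc" -> "cowp" -> "COWP" -> "COWP"
  "qfclahhj" -> "jhhalcfq" -> "JHHALCFQ" -> "JHALCFQ"
  "bxknltfzmr" -> "rmzftlnkxb" -> "RMZFTLNKXB" -> "RMZFTLNKXB"
  "gfwmfyowjwrs" -> "srwjwoyfmwfg" -> "SRWJWOYFMWFG" -> "SRWJWOYFMWFG"
  "ijc" -> "cji" -> "CJI" -> "CJI"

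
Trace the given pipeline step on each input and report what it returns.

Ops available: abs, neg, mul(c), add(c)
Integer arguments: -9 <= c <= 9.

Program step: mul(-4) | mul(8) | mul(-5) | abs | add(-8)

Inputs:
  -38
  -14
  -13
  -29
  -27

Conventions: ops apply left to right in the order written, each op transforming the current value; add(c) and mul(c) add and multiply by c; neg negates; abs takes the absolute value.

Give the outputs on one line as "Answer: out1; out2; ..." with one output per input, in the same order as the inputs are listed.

6072; 2232; 2072; 4632; 4312

Execution, op by op:
  -38 -> 152 -> 1216 -> -6080 -> 6080 -> 6072
  -14 -> 56 -> 448 -> -2240 -> 2240 -> 2232
  -13 -> 52 -> 416 -> -2080 -> 2080 -> 2072
  -29 -> 116 -> 928 -> -4640 -> 4640 -> 4632
  -27 -> 108 -> 864 -> -4320 -> 4320 -> 4312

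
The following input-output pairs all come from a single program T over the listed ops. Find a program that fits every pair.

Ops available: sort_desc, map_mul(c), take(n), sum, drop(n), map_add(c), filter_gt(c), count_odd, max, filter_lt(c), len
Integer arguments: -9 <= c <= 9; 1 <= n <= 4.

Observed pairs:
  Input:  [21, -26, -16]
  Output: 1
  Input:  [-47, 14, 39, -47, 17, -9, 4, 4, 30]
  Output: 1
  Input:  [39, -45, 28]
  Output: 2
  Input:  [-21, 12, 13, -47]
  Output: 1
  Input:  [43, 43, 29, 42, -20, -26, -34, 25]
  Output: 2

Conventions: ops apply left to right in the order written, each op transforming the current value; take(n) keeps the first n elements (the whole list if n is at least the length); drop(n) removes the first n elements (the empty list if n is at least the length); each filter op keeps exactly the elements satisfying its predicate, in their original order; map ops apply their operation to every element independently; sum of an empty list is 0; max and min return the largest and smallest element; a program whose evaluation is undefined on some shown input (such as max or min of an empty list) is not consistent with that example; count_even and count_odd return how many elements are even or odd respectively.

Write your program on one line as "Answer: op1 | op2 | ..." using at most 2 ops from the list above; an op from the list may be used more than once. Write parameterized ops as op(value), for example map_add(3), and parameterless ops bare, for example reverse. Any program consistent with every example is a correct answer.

take(2) | count_odd

Check, running the answer program on each example:
  [21, -26, -16] -> [21, -26] -> 1
  [-47, 14, 39, -47, 17, -9, 4, 4, 30] -> [-47, 14] -> 1
  [39, -45, 28] -> [39, -45] -> 2
  [-21, 12, 13, -47] -> [-21, 12] -> 1
  [43, 43, 29, 42, -20, -26, -34, 25] -> [43, 43] -> 2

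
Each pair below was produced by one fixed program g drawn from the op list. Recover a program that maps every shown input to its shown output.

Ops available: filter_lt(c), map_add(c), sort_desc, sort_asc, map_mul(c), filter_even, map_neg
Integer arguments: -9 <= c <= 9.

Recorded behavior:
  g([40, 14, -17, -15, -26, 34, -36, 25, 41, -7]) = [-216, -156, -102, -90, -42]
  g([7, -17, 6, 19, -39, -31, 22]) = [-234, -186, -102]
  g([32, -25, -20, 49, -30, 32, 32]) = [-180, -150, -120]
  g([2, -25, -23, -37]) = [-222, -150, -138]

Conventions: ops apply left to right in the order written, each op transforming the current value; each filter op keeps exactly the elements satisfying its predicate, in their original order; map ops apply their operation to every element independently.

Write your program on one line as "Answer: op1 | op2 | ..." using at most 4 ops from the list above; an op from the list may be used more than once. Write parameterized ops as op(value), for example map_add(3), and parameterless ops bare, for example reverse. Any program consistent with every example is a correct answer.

map_mul(6) | sort_asc | filter_lt(-8)

Check, running the answer program on each example:
  [40, 14, -17, -15, -26, 34, -36, 25, 41, -7] -> [240, 84, -102, -90, -156, 204, -216, 150, 246, -42] -> [-216, -156, -102, -90, -42, 84, 150, 204, 240, 246] -> [-216, -156, -102, -90, -42]
  [7, -17, 6, 19, -39, -31, 22] -> [42, -102, 36, 114, -234, -186, 132] -> [-234, -186, -102, 36, 42, 114, 132] -> [-234, -186, -102]
  [32, -25, -20, 49, -30, 32, 32] -> [192, -150, -120, 294, -180, 192, 192] -> [-180, -150, -120, 192, 192, 192, 294] -> [-180, -150, -120]
  [2, -25, -23, -37] -> [12, -150, -138, -222] -> [-222, -150, -138, 12] -> [-222, -150, -138]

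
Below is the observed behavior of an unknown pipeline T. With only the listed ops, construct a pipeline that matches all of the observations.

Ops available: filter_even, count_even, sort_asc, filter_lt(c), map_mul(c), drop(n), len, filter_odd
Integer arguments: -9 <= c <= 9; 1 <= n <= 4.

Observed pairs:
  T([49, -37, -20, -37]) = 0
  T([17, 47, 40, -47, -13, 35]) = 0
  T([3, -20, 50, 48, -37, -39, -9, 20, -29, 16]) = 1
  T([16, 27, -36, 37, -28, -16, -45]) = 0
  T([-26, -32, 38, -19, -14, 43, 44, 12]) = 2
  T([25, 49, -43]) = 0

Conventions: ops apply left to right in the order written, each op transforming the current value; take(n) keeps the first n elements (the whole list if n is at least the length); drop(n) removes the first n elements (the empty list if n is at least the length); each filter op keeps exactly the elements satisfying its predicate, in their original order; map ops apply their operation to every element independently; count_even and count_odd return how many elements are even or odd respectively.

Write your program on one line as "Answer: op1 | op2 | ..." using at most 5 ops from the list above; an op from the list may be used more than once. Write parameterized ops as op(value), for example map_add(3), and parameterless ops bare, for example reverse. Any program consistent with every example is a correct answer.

filter_even | drop(4) | sort_asc | count_even

Check, running the answer program on each example:
  [49, -37, -20, -37] -> [-20] -> [] -> [] -> 0
  [17, 47, 40, -47, -13, 35] -> [40] -> [] -> [] -> 0
  [3, -20, 50, 48, -37, -39, -9, 20, -29, 16] -> [-20, 50, 48, 20, 16] -> [16] -> [16] -> 1
  [16, 27, -36, 37, -28, -16, -45] -> [16, -36, -28, -16] -> [] -> [] -> 0
  [-26, -32, 38, -19, -14, 43, 44, 12] -> [-26, -32, 38, -14, 44, 12] -> [44, 12] -> [12, 44] -> 2
  [25, 49, -43] -> [] -> [] -> [] -> 0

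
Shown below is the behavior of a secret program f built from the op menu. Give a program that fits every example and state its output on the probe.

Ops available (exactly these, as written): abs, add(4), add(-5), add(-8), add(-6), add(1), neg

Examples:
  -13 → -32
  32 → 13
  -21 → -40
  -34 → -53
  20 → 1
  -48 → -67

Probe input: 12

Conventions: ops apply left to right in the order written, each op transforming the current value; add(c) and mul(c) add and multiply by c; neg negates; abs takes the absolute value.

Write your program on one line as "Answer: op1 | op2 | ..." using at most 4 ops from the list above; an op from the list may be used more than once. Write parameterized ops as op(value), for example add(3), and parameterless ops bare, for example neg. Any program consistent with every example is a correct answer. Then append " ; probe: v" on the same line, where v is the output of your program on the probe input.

add(-8) | add(-6) | add(-5) ; probe: -7

Check, running the answer program on each example:
  -13 -> -21 -> -27 -> -32
  32 -> 24 -> 18 -> 13
  -21 -> -29 -> -35 -> -40
  -34 -> -42 -> -48 -> -53
  20 -> 12 -> 6 -> 1
  -48 -> -56 -> -62 -> -67
  probe: 12 -> 4 -> -2 -> -7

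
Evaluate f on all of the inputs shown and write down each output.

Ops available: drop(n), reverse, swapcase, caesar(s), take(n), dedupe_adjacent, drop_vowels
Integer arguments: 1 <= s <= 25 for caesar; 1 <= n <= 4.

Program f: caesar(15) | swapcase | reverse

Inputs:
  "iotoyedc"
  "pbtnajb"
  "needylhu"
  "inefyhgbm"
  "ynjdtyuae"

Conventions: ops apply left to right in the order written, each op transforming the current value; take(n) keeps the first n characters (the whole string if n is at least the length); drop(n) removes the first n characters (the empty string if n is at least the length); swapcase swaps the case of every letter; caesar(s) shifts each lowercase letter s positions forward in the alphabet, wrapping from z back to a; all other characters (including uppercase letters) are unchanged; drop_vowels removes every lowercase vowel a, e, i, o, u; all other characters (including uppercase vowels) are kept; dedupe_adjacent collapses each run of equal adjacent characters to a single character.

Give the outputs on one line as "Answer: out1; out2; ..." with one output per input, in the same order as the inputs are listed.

Execution, op by op:
  "iotoyedc" -> "xdidntsr" -> "XDIDNTSR" -> "RSTNDIDX"
  "pbtnajb" -> "eqicpyq" -> "EQICPYQ" -> "QYPCIQE"
  "needylhu" -> "cttsnawj" -> "CTTSNAWJ" -> "JWANSTTC"
  "inefyhgbm" -> "xctunwvqb" -> "XCTUNWVQB" -> "BQVWNUTCX"
  "ynjdtyuae" -> "ncysinjpt" -> "NCYSINJPT" -> "TPJNISYCN"

"RSTNDIDX"; "QYPCIQE"; "JWANSTTC"; "BQVWNUTCX"; "TPJNISYCN"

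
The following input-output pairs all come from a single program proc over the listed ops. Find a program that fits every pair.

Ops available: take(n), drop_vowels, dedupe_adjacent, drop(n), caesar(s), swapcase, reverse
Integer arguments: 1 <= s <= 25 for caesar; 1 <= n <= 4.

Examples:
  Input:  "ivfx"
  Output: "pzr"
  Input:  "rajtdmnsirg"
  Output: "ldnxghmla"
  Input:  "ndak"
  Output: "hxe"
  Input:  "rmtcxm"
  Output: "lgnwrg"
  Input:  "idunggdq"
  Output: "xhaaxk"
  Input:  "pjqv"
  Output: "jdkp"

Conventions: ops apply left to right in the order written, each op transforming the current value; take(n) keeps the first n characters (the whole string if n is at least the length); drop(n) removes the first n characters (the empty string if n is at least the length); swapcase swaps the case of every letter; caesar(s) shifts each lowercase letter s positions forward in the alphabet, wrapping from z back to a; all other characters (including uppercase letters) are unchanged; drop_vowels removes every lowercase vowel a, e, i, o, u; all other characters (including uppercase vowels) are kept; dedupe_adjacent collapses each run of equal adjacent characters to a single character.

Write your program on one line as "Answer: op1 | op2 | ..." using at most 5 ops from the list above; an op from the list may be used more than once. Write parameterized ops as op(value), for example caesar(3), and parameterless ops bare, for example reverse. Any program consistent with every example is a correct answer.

drop_vowels | reverse | caesar(20) | reverse

Check, running the answer program on each example:
  "ivfx" -> "vfx" -> "xfv" -> "rzp" -> "pzr"
  "rajtdmnsirg" -> "rjtdmnsrg" -> "grsnmdtjr" -> "almhgxndl" -> "ldnxghmla"
  "ndak" -> "ndk" -> "kdn" -> "exh" -> "hxe"
  "rmtcxm" -> "rmtcxm" -> "mxctmr" -> "grwngl" -> "lgnwrg"
  "idunggdq" -> "dnggdq" -> "qdggnd" -> "kxaahx" -> "xhaaxk"
  "pjqv" -> "pjqv" -> "vqjp" -> "pkdj" -> "jdkp"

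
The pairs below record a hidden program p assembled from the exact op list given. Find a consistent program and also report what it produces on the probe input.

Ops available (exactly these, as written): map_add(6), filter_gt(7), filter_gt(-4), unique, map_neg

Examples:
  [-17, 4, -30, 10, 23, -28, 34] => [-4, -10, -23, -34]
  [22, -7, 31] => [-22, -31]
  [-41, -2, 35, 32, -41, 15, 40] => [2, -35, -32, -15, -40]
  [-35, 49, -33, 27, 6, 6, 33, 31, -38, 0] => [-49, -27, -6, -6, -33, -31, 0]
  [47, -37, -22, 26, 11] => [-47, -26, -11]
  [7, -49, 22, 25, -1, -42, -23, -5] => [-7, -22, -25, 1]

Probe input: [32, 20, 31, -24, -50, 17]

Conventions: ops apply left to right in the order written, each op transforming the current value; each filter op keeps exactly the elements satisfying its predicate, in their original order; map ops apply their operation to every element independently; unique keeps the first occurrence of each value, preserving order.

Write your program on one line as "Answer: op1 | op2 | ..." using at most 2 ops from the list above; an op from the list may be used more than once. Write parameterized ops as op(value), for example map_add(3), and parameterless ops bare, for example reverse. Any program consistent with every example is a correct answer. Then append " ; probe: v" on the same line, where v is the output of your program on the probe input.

filter_gt(-4) | map_neg ; probe: [-32, -20, -31, -17]

Check, running the answer program on each example:
  [-17, 4, -30, 10, 23, -28, 34] -> [4, 10, 23, 34] -> [-4, -10, -23, -34]
  [22, -7, 31] -> [22, 31] -> [-22, -31]
  [-41, -2, 35, 32, -41, 15, 40] -> [-2, 35, 32, 15, 40] -> [2, -35, -32, -15, -40]
  [-35, 49, -33, 27, 6, 6, 33, 31, -38, 0] -> [49, 27, 6, 6, 33, 31, 0] -> [-49, -27, -6, -6, -33, -31, 0]
  [47, -37, -22, 26, 11] -> [47, 26, 11] -> [-47, -26, -11]
  [7, -49, 22, 25, -1, -42, -23, -5] -> [7, 22, 25, -1] -> [-7, -22, -25, 1]
  probe: [32, 20, 31, -24, -50, 17] -> [32, 20, 31, 17] -> [-32, -20, -31, -17]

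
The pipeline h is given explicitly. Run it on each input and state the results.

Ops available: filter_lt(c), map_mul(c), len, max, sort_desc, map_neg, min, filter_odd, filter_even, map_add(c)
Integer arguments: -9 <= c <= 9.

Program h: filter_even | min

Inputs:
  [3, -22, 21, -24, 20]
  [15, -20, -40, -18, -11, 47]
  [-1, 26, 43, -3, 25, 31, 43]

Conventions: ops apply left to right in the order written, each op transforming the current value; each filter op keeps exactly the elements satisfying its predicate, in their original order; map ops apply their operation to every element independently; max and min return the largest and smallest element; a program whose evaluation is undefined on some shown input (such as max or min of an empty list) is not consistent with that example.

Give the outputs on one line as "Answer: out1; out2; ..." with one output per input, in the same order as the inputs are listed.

-24; -40; 26

Execution, op by op:
  [3, -22, 21, -24, 20] -> [-22, -24, 20] -> -24
  [15, -20, -40, -18, -11, 47] -> [-20, -40, -18] -> -40
  [-1, 26, 43, -3, 25, 31, 43] -> [26] -> 26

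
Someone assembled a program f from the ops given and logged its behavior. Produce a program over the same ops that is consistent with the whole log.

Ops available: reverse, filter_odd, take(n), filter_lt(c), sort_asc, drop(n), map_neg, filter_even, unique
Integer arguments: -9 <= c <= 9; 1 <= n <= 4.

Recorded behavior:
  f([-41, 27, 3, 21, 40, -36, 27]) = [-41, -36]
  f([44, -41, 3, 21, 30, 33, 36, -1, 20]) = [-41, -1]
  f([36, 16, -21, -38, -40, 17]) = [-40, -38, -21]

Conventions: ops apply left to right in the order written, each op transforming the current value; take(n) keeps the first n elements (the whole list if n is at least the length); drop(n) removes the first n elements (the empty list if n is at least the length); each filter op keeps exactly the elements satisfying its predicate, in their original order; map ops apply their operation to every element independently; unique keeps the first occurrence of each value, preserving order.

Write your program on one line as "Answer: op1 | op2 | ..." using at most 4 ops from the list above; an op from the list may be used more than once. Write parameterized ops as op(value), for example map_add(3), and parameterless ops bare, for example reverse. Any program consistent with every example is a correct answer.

unique | sort_asc | filter_lt(2)

Check, running the answer program on each example:
  [-41, 27, 3, 21, 40, -36, 27] -> [-41, 27, 3, 21, 40, -36] -> [-41, -36, 3, 21, 27, 40] -> [-41, -36]
  [44, -41, 3, 21, 30, 33, 36, -1, 20] -> [44, -41, 3, 21, 30, 33, 36, -1, 20] -> [-41, -1, 3, 20, 21, 30, 33, 36, 44] -> [-41, -1]
  [36, 16, -21, -38, -40, 17] -> [36, 16, -21, -38, -40, 17] -> [-40, -38, -21, 16, 17, 36] -> [-40, -38, -21]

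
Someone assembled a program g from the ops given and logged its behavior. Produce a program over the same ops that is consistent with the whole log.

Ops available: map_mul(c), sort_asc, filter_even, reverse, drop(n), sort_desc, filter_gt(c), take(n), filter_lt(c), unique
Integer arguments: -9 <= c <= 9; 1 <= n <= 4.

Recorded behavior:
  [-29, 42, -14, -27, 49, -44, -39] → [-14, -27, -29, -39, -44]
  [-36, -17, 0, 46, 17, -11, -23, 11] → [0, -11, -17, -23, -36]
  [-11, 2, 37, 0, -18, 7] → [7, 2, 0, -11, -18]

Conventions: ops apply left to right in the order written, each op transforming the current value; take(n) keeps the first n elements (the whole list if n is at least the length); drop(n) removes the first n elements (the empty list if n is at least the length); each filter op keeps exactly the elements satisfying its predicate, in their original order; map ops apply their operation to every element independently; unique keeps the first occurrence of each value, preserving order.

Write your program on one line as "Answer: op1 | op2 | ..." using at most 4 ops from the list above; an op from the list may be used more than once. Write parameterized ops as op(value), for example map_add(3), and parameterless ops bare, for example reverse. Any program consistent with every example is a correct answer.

reverse | filter_lt(9) | sort_desc

Check, running the answer program on each example:
  [-29, 42, -14, -27, 49, -44, -39] -> [-39, -44, 49, -27, -14, 42, -29] -> [-39, -44, -27, -14, -29] -> [-14, -27, -29, -39, -44]
  [-36, -17, 0, 46, 17, -11, -23, 11] -> [11, -23, -11, 17, 46, 0, -17, -36] -> [-23, -11, 0, -17, -36] -> [0, -11, -17, -23, -36]
  [-11, 2, 37, 0, -18, 7] -> [7, -18, 0, 37, 2, -11] -> [7, -18, 0, 2, -11] -> [7, 2, 0, -11, -18]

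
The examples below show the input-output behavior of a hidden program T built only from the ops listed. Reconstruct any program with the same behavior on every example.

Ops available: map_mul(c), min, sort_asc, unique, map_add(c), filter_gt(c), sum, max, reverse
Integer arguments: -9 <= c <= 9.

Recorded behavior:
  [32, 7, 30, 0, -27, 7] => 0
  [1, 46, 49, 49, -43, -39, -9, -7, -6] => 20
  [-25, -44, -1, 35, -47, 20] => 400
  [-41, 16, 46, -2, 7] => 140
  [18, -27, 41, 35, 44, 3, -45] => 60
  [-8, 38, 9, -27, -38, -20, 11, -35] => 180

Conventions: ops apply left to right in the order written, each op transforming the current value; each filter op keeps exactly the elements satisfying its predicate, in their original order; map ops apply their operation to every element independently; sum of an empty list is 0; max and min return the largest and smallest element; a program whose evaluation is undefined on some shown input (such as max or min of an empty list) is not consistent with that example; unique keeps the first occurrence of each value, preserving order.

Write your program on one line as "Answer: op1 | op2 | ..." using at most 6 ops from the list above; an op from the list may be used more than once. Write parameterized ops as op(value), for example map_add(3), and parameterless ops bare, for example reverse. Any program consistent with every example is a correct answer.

map_mul(4) | filter_gt(-1) | reverse | map_mul(5) | min

Check, running the answer program on each example:
  [32, 7, 30, 0, -27, 7] -> [128, 28, 120, 0, -108, 28] -> [128, 28, 120, 0, 28] -> [28, 0, 120, 28, 128] -> [140, 0, 600, 140, 640] -> 0
  [1, 46, 49, 49, -43, -39, -9, -7, -6] -> [4, 184, 196, 196, -172, -156, -36, -28, -24] -> [4, 184, 196, 196] -> [196, 196, 184, 4] -> [980, 980, 920, 20] -> 20
  [-25, -44, -1, 35, -47, 20] -> [-100, -176, -4, 140, -188, 80] -> [140, 80] -> [80, 140] -> [400, 700] -> 400
  [-41, 16, 46, -2, 7] -> [-164, 64, 184, -8, 28] -> [64, 184, 28] -> [28, 184, 64] -> [140, 920, 320] -> 140
  [18, -27, 41, 35, 44, 3, -45] -> [72, -108, 164, 140, 176, 12, -180] -> [72, 164, 140, 176, 12] -> [12, 176, 140, 164, 72] -> [60, 880, 700, 820, 360] -> 60
  [-8, 38, 9, -27, -38, -20, 11, -35] -> [-32, 152, 36, -108, -152, -80, 44, -140] -> [152, 36, 44] -> [44, 36, 152] -> [220, 180, 760] -> 180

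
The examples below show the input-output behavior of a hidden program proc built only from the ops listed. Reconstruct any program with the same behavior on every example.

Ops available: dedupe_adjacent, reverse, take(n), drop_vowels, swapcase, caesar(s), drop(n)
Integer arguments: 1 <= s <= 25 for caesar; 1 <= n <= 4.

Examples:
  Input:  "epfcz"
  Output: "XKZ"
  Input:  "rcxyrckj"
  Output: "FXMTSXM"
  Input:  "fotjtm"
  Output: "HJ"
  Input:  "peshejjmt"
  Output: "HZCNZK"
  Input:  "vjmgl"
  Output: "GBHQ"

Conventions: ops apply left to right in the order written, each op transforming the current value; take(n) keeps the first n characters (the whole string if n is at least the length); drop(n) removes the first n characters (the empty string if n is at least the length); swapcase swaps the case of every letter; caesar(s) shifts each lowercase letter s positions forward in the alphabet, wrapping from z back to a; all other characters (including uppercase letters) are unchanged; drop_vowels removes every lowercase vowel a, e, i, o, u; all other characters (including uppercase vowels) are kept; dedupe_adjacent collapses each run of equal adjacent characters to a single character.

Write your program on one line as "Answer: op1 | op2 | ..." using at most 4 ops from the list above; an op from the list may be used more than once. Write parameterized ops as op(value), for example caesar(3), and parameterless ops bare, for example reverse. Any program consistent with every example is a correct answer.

caesar(21) | reverse | drop_vowels | swapcase

Check, running the answer program on each example:
  "epfcz" -> "zkaxu" -> "uxakz" -> "xkz" -> "XKZ"
  "rcxyrckj" -> "mxstmxfe" -> "efxmtsxm" -> "fxmtsxm" -> "FXMTSXM"
  "fotjtm" -> "ajoeoh" -> "hoeoja" -> "hj" -> "HJ"
  "peshejjmt" -> "kznczeeho" -> "oheezcnzk" -> "hzcnzk" -> "HZCNZK"
  "vjmgl" -> "qehbg" -> "gbheq" -> "gbhq" -> "GBHQ"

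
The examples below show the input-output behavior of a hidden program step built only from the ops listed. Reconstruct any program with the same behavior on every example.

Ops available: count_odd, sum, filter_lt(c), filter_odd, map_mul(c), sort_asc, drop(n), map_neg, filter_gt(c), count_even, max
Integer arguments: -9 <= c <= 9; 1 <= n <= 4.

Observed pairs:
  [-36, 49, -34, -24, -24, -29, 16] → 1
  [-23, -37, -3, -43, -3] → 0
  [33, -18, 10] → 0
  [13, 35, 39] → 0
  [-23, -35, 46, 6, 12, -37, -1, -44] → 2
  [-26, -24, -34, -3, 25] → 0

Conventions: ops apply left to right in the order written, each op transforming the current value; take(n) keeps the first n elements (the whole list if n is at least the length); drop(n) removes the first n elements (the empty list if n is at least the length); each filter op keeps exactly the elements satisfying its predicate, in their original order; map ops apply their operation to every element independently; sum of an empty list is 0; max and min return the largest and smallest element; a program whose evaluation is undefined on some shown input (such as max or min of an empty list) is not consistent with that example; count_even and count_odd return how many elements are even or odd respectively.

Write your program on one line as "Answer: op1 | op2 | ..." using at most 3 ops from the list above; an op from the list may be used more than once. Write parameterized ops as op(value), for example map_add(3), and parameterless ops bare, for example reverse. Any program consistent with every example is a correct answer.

drop(2) | drop(3) | count_odd

Check, running the answer program on each example:
  [-36, 49, -34, -24, -24, -29, 16] -> [-34, -24, -24, -29, 16] -> [-29, 16] -> 1
  [-23, -37, -3, -43, -3] -> [-3, -43, -3] -> [] -> 0
  [33, -18, 10] -> [10] -> [] -> 0
  [13, 35, 39] -> [39] -> [] -> 0
  [-23, -35, 46, 6, 12, -37, -1, -44] -> [46, 6, 12, -37, -1, -44] -> [-37, -1, -44] -> 2
  [-26, -24, -34, -3, 25] -> [-34, -3, 25] -> [] -> 0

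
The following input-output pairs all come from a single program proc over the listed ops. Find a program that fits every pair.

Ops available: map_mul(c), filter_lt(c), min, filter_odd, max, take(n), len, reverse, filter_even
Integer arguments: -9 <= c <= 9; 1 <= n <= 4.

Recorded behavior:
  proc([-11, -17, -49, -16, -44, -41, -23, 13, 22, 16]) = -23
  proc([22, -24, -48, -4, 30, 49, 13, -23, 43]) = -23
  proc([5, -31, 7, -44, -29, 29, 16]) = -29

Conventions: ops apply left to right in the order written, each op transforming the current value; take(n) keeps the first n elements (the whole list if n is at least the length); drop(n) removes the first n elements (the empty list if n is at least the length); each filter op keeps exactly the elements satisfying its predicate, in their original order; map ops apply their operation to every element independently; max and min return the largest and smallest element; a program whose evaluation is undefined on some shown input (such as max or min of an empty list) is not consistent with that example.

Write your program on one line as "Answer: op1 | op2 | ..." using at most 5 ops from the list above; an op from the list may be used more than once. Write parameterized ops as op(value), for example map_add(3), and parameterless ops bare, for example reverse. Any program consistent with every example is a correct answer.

reverse | filter_odd | take(2) | min

Check, running the answer program on each example:
  [-11, -17, -49, -16, -44, -41, -23, 13, 22, 16] -> [16, 22, 13, -23, -41, -44, -16, -49, -17, -11] -> [13, -23, -41, -49, -17, -11] -> [13, -23] -> -23
  [22, -24, -48, -4, 30, 49, 13, -23, 43] -> [43, -23, 13, 49, 30, -4, -48, -24, 22] -> [43, -23, 13, 49] -> [43, -23] -> -23
  [5, -31, 7, -44, -29, 29, 16] -> [16, 29, -29, -44, 7, -31, 5] -> [29, -29, 7, -31, 5] -> [29, -29] -> -29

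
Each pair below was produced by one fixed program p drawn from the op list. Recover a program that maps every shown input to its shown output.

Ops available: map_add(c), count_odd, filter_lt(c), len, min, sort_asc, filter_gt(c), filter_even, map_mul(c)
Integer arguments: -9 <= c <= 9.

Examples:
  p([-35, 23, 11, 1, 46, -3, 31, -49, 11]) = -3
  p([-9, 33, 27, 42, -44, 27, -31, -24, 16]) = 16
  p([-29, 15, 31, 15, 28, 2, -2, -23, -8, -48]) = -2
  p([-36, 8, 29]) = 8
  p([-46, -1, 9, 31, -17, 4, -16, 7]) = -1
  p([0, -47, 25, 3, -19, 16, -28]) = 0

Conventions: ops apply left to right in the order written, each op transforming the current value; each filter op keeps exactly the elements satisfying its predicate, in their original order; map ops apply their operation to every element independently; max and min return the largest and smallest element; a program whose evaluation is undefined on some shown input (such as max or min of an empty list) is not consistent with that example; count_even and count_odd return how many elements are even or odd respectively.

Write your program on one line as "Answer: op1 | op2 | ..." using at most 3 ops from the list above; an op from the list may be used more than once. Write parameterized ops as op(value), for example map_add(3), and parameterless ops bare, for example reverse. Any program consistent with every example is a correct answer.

filter_gt(-6) | sort_asc | min

Check, running the answer program on each example:
  [-35, 23, 11, 1, 46, -3, 31, -49, 11] -> [23, 11, 1, 46, -3, 31, 11] -> [-3, 1, 11, 11, 23, 31, 46] -> -3
  [-9, 33, 27, 42, -44, 27, -31, -24, 16] -> [33, 27, 42, 27, 16] -> [16, 27, 27, 33, 42] -> 16
  [-29, 15, 31, 15, 28, 2, -2, -23, -8, -48] -> [15, 31, 15, 28, 2, -2] -> [-2, 2, 15, 15, 28, 31] -> -2
  [-36, 8, 29] -> [8, 29] -> [8, 29] -> 8
  [-46, -1, 9, 31, -17, 4, -16, 7] -> [-1, 9, 31, 4, 7] -> [-1, 4, 7, 9, 31] -> -1
  [0, -47, 25, 3, -19, 16, -28] -> [0, 25, 3, 16] -> [0, 3, 16, 25] -> 0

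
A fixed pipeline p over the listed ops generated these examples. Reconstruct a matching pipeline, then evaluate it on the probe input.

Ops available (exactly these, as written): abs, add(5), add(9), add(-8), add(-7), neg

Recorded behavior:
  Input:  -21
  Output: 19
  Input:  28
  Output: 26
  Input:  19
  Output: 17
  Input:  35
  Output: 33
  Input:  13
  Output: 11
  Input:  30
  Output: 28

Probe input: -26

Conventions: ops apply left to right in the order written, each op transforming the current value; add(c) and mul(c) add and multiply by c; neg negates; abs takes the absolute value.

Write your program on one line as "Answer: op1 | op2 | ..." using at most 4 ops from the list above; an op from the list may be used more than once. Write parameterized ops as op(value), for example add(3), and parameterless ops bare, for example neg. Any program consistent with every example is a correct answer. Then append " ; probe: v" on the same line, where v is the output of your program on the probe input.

abs | add(5) | add(-7) ; probe: 24

Check, running the answer program on each example:
  -21 -> 21 -> 26 -> 19
  28 -> 28 -> 33 -> 26
  19 -> 19 -> 24 -> 17
  35 -> 35 -> 40 -> 33
  13 -> 13 -> 18 -> 11
  30 -> 30 -> 35 -> 28
  probe: -26 -> 26 -> 31 -> 24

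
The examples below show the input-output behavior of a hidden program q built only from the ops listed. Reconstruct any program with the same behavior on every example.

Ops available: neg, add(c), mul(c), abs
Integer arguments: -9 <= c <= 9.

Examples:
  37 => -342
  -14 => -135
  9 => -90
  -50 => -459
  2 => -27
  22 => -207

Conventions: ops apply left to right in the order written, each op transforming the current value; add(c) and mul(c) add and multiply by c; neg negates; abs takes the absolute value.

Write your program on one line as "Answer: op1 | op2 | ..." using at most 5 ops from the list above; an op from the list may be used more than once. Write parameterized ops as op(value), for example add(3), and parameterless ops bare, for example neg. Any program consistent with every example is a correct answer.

abs | neg | mul(-9) | add(9) | neg

Check, running the answer program on each example:
  37 -> 37 -> -37 -> 333 -> 342 -> -342
  -14 -> 14 -> -14 -> 126 -> 135 -> -135
  9 -> 9 -> -9 -> 81 -> 90 -> -90
  -50 -> 50 -> -50 -> 450 -> 459 -> -459
  2 -> 2 -> -2 -> 18 -> 27 -> -27
  22 -> 22 -> -22 -> 198 -> 207 -> -207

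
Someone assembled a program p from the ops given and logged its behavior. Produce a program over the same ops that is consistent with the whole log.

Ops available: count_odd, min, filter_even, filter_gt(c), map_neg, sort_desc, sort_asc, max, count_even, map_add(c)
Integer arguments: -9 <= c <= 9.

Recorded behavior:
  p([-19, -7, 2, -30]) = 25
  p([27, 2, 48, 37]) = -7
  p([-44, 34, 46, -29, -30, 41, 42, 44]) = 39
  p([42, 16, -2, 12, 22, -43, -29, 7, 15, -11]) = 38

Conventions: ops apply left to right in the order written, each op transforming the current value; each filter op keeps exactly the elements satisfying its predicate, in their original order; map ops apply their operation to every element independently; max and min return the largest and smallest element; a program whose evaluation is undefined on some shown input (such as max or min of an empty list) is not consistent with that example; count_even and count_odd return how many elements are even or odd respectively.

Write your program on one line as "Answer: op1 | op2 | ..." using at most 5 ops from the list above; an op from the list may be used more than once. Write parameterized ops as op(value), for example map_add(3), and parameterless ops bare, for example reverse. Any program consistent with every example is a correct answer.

map_neg | sort_asc | map_add(-1) | map_add(-4) | max

Check, running the answer program on each example:
  [-19, -7, 2, -30] -> [19, 7, -2, 30] -> [-2, 7, 19, 30] -> [-3, 6, 18, 29] -> [-7, 2, 14, 25] -> 25
  [27, 2, 48, 37] -> [-27, -2, -48, -37] -> [-48, -37, -27, -2] -> [-49, -38, -28, -3] -> [-53, -42, -32, -7] -> -7
  [-44, 34, 46, -29, -30, 41, 42, 44] -> [44, -34, -46, 29, 30, -41, -42, -44] -> [-46, -44, -42, -41, -34, 29, 30, 44] -> [-47, -45, -43, -42, -35, 28, 29, 43] -> [-51, -49, -47, -46, -39, 24, 25, 39] -> 39
  [42, 16, -2, 12, 22, -43, -29, 7, 15, -11] -> [-42, -16, 2, -12, -22, 43, 29, -7, -15, 11] -> [-42, -22, -16, -15, -12, -7, 2, 11, 29, 43] -> [-43, -23, -17, -16, -13, -8, 1, 10, 28, 42] -> [-47, -27, -21, -20, -17, -12, -3, 6, 24, 38] -> 38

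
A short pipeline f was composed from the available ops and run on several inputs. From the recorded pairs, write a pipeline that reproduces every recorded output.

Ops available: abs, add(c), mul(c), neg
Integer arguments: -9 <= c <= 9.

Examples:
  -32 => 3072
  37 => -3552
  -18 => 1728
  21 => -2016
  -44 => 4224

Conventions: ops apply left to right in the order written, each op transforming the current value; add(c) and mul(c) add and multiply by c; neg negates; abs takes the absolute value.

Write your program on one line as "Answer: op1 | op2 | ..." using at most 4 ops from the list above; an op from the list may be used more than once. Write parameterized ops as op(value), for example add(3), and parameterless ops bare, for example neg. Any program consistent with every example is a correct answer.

mul(-2) | mul(-8) | mul(6) | neg

Check, running the answer program on each example:
  -32 -> 64 -> -512 -> -3072 -> 3072
  37 -> -74 -> 592 -> 3552 -> -3552
  -18 -> 36 -> -288 -> -1728 -> 1728
  21 -> -42 -> 336 -> 2016 -> -2016
  -44 -> 88 -> -704 -> -4224 -> 4224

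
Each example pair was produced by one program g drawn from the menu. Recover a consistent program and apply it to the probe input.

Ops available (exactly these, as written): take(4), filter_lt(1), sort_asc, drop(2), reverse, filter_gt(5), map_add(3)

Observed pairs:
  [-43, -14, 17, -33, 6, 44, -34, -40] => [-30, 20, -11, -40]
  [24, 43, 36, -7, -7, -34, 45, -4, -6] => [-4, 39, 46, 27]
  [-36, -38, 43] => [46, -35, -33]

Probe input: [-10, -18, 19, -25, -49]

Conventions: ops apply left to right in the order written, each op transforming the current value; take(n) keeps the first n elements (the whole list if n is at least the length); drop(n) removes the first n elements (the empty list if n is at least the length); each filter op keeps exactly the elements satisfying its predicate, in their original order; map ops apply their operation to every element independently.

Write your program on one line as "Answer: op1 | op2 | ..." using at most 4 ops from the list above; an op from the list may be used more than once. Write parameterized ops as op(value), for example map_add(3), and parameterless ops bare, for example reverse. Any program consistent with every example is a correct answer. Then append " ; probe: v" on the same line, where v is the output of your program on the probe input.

take(4) | reverse | map_add(3) ; probe: [-22, 22, -15, -7]

Check, running the answer program on each example:
  [-43, -14, 17, -33, 6, 44, -34, -40] -> [-43, -14, 17, -33] -> [-33, 17, -14, -43] -> [-30, 20, -11, -40]
  [24, 43, 36, -7, -7, -34, 45, -4, -6] -> [24, 43, 36, -7] -> [-7, 36, 43, 24] -> [-4, 39, 46, 27]
  [-36, -38, 43] -> [-36, -38, 43] -> [43, -38, -36] -> [46, -35, -33]
  probe: [-10, -18, 19, -25, -49] -> [-10, -18, 19, -25] -> [-25, 19, -18, -10] -> [-22, 22, -15, -7]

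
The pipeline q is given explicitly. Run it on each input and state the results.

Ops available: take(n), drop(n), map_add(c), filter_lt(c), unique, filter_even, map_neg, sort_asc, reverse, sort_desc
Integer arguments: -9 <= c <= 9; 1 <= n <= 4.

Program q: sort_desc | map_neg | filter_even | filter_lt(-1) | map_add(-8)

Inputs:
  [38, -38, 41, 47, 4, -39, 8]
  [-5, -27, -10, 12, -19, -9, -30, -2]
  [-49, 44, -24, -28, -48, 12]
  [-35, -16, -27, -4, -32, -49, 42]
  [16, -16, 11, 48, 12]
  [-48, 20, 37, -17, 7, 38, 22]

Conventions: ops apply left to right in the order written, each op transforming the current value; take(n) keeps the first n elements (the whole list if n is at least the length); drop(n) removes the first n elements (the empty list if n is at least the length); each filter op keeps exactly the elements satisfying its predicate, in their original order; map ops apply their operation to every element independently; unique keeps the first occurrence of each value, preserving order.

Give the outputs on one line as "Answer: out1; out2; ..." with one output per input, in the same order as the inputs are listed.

[-46, -16, -12]; [-20]; [-52, -20]; [-50]; [-56, -24, -20]; [-46, -30, -28]

Execution, op by op:
  [38, -38, 41, 47, 4, -39, 8] -> [47, 41, 38, 8, 4, -38, -39] -> [-47, -41, -38, -8, -4, 38, 39] -> [-38, -8, -4, 38] -> [-38, -8, -4] -> [-46, -16, -12]
  [-5, -27, -10, 12, -19, -9, -30, -2] -> [12, -2, -5, -9, -10, -19, -27, -30] -> [-12, 2, 5, 9, 10, 19, 27, 30] -> [-12, 2, 10, 30] -> [-12] -> [-20]
  [-49, 44, -24, -28, -48, 12] -> [44, 12, -24, -28, -48, -49] -> [-44, -12, 24, 28, 48, 49] -> [-44, -12, 24, 28, 48] -> [-44, -12] -> [-52, -20]
  [-35, -16, -27, -4, -32, -49, 42] -> [42, -4, -16, -27, -32, -35, -49] -> [-42, 4, 16, 27, 32, 35, 49] -> [-42, 4, 16, 32] -> [-42] -> [-50]
  [16, -16, 11, 48, 12] -> [48, 16, 12, 11, -16] -> [-48, -16, -12, -11, 16] -> [-48, -16, -12, 16] -> [-48, -16, -12] -> [-56, -24, -20]
  [-48, 20, 37, -17, 7, 38, 22] -> [38, 37, 22, 20, 7, -17, -48] -> [-38, -37, -22, -20, -7, 17, 48] -> [-38, -22, -20, 48] -> [-38, -22, -20] -> [-46, -30, -28]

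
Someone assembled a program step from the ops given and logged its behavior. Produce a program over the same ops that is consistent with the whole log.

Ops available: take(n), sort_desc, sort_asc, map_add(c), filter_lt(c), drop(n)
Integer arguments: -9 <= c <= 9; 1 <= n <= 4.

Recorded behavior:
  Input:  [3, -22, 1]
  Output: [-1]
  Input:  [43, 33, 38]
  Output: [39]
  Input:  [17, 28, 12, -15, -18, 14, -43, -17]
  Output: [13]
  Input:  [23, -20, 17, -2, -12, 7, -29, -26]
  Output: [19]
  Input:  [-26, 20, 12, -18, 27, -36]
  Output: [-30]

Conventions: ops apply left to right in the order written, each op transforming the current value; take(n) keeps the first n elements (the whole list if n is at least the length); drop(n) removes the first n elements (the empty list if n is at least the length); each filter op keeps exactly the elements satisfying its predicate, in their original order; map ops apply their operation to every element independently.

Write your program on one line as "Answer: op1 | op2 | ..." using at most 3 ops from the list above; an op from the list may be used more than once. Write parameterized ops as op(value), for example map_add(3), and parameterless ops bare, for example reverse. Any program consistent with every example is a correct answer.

map_add(-4) | take(1)

Check, running the answer program on each example:
  [3, -22, 1] -> [-1, -26, -3] -> [-1]
  [43, 33, 38] -> [39, 29, 34] -> [39]
  [17, 28, 12, -15, -18, 14, -43, -17] -> [13, 24, 8, -19, -22, 10, -47, -21] -> [13]
  [23, -20, 17, -2, -12, 7, -29, -26] -> [19, -24, 13, -6, -16, 3, -33, -30] -> [19]
  [-26, 20, 12, -18, 27, -36] -> [-30, 16, 8, -22, 23, -40] -> [-30]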